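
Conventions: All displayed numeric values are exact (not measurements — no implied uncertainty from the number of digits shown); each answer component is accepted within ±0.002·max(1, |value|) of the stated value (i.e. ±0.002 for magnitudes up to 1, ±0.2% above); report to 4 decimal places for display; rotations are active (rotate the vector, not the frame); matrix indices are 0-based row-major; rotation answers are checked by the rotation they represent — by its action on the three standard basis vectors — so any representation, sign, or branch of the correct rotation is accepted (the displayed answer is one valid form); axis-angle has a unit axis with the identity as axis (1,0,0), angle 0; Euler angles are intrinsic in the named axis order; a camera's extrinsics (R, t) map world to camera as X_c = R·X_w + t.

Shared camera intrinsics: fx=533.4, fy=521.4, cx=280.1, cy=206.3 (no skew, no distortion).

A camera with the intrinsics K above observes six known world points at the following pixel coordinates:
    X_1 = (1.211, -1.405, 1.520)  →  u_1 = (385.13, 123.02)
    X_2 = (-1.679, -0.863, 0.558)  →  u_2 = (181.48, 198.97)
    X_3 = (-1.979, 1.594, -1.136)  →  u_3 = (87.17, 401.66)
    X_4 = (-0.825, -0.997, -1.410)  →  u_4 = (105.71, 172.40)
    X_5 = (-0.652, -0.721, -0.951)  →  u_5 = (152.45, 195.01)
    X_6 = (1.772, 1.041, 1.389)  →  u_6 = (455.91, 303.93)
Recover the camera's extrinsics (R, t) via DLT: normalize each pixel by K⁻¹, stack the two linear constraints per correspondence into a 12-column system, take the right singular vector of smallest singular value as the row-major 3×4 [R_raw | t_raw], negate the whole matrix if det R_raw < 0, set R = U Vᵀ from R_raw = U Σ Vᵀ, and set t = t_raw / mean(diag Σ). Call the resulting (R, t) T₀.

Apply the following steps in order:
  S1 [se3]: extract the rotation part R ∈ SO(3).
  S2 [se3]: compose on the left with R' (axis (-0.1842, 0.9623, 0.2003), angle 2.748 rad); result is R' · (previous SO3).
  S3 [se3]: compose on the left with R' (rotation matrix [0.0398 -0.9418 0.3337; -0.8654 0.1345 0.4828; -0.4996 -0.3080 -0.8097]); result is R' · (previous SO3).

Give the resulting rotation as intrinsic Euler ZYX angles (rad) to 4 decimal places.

rotation (euler_zyx) = (0.8563, -0.5649, -0.2498)

source (pnp_recover): camera pose = R=[0.8170 0.1390 0.5596; -0.1639 0.9865 -0.0058; -0.5528 -0.0870 0.8287], t=(-0.2600, 0.4700, 6.3200)
after S1 (rot_of_se3): [0.8170 0.1390 0.5596; -0.1639 0.9865 -0.0058; -0.5528 -0.0870 0.8287]
after S2 (compose_so3): [-0.7975 -0.5573 -0.2310; -0.6003 0.7709 0.2130; 0.0593 0.3085 -0.9494]
after S3 (compose_so3): [0.5535 -0.6453 -0.5266; 0.6381 0.7349 -0.2298; 0.5353 -0.2088 0.8185]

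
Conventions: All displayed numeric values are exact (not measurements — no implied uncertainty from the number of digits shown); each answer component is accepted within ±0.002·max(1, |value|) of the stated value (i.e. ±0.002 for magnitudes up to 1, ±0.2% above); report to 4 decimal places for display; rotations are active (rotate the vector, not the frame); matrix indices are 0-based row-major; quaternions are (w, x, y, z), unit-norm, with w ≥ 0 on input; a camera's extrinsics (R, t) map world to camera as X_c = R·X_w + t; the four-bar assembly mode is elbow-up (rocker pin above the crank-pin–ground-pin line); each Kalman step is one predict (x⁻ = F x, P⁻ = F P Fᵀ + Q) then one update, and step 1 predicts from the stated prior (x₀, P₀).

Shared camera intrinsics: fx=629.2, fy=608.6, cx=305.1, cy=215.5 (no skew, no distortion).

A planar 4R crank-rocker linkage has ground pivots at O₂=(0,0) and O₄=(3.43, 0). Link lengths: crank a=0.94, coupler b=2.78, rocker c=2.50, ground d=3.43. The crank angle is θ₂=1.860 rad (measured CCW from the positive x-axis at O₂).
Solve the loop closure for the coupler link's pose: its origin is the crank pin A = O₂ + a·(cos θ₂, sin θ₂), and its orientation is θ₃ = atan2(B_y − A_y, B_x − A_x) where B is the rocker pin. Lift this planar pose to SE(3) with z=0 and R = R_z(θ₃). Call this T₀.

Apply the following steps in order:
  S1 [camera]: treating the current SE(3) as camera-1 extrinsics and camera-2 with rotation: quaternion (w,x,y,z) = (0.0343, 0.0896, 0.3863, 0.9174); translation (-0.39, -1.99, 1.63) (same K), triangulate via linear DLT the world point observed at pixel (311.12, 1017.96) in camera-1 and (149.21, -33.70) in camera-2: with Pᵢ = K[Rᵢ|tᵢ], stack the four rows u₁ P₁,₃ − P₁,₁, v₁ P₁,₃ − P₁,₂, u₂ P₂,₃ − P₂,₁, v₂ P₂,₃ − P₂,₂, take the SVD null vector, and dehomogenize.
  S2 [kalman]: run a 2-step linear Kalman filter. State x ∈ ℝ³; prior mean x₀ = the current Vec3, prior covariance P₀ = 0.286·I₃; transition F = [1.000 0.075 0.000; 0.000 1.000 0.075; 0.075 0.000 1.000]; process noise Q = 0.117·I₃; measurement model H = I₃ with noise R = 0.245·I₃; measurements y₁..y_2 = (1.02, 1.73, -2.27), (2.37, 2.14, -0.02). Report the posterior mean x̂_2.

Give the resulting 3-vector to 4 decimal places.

source (fourbar_fk): coupler pose = R=[0.8884 -0.4591 0.0000; 0.4591 0.8884 0.0000; 0.0000 0.0000 1.0000], t=(-0.2681, 0.9010, 0.0000)
after S1 (triangulate): (0.7878, 0.9077, 1.5692)
after S2 (kf_track): (1.7498, 1.7955, -0.3239)

result = (1.7498, 1.7955, -0.3239)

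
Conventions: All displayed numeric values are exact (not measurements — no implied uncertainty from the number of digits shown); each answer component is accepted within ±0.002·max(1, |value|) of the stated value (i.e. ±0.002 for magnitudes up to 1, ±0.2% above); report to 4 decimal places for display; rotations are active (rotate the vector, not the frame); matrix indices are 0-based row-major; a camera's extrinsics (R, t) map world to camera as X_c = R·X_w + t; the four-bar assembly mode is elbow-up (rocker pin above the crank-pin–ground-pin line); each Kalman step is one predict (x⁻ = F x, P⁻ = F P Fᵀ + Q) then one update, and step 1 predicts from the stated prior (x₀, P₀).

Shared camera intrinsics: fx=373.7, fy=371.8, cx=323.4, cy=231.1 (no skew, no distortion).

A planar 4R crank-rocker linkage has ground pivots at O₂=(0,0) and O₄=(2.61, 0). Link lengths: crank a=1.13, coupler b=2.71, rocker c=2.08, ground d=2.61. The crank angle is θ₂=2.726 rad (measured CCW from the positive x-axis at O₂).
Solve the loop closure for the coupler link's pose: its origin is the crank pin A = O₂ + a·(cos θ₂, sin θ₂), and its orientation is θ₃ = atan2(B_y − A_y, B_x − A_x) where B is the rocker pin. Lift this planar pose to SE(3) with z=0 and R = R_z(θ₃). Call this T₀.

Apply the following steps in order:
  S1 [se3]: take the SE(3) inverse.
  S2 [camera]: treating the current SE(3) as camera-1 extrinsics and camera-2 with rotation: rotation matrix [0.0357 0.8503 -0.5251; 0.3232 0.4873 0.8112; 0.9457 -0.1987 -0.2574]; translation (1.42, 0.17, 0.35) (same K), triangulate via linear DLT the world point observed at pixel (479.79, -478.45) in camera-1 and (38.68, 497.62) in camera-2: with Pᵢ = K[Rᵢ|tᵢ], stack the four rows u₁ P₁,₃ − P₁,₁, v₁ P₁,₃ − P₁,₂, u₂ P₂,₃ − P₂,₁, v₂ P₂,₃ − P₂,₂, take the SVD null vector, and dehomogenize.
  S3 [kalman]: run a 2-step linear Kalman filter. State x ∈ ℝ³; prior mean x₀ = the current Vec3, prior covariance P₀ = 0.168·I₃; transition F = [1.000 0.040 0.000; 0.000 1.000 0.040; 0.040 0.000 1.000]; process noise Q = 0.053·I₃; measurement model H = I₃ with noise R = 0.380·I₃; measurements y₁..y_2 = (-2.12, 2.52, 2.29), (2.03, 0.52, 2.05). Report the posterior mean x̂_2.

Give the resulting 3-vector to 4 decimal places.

source (fourbar_fk): coupler pose = R=[0.8922 -0.4517 0.0000; 0.4517 0.8922 0.0000; 0.0000 0.0000 1.0000], t=(-1.0338, 0.4562, 0.0000)
after S1 (invert_se3): R=[0.8922 0.4517 0.0000; -0.4517 0.8922 0.0000; 0.0000 0.0000 1.0000], t=(0.7163, -0.8740, 0.0000)
after S2 (triangulate): (0.7555, -1.7361, 1.4484)
after S3 (kf_track): (0.4817, 0.1495, 1.8952)

result = (0.4817, 0.1495, 1.8952)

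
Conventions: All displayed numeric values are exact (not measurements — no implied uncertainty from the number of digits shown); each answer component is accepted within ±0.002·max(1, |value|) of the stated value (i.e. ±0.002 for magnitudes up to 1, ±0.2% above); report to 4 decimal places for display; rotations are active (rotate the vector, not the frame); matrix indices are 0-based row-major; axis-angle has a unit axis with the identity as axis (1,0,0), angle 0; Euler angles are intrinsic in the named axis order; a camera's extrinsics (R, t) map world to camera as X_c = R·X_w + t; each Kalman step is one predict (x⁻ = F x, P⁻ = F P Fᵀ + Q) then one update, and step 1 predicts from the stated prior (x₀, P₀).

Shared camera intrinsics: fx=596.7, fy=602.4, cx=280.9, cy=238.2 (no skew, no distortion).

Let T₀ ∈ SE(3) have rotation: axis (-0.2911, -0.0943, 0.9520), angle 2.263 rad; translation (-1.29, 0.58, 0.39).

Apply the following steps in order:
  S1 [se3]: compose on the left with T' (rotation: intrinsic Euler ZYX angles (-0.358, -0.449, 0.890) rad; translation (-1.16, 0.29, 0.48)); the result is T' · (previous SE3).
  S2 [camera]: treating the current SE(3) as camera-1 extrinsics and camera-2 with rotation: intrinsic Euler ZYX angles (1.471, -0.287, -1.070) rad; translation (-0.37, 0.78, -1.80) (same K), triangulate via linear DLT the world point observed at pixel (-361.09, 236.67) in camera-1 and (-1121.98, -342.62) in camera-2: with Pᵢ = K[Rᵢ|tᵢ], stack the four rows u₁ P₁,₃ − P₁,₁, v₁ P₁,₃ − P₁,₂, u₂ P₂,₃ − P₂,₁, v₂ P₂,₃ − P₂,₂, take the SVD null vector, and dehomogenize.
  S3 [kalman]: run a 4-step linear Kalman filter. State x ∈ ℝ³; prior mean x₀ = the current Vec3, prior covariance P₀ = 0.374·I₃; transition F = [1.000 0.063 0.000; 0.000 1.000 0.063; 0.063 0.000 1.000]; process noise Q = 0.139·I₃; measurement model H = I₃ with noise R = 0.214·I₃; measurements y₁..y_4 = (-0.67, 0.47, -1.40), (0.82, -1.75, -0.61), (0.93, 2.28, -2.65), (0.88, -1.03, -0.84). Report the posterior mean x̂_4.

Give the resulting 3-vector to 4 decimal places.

after S1 (compose_se3): R=[-0.2941 -0.3250 -0.8988; 0.9492 0.0105 -0.3144; 0.1116 -0.9457 0.3054], t=(-2.5098, 0.8612, 0.5472)
after S2 (triangulate): (-0.4578, -1.9302, 1.3148)
after S3 (kf_track): (0.7541, -0.2699, -1.2237)

result = (0.7541, -0.2699, -1.2237)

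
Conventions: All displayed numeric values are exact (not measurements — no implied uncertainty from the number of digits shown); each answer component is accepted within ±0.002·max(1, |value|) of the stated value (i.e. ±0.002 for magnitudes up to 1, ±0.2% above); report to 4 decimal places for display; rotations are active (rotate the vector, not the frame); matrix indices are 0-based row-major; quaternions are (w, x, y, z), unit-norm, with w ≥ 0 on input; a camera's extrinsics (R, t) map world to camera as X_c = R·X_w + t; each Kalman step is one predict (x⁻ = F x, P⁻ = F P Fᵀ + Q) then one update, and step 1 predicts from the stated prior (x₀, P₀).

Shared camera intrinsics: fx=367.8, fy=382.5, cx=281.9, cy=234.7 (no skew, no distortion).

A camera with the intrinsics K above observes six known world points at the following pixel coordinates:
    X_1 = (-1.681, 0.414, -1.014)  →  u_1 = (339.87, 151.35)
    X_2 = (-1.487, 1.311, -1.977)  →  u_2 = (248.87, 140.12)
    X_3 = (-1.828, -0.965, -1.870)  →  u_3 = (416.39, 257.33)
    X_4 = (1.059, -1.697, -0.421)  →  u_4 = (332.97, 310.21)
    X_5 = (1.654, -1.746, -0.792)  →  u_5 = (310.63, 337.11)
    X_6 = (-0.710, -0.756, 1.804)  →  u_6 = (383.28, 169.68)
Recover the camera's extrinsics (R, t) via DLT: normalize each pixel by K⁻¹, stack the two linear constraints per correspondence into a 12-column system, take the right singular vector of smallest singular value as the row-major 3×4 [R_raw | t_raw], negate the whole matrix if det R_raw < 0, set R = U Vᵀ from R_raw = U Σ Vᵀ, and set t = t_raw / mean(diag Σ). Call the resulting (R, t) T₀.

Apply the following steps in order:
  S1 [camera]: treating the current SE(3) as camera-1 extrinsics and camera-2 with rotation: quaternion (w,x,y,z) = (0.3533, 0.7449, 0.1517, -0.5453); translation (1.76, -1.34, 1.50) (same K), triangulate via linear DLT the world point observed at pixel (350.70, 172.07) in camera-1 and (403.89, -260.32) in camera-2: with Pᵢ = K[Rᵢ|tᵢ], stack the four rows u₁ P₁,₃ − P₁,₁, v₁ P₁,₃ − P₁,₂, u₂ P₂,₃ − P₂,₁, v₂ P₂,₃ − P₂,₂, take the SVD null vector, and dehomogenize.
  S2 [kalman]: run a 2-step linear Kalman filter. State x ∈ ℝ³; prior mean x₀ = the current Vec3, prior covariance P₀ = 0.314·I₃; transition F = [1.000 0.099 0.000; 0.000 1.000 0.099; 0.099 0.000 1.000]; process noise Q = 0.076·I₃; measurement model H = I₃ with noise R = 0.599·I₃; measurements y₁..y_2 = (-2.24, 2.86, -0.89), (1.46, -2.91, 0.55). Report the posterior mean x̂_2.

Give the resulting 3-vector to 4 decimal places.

source (pnp_recover): camera pose = R=[-0.5597 -0.7420 0.3689; 0.5170 -0.6606 -0.5443; 0.6476 -0.1140 0.7534], t=(0.5001, -0.4600, 6.7196)
after S1 (triangulate): (-0.3969, -0.2515, 1.3394)
after S2 (kf_track): (-0.2632, -0.2606, 0.3798)

result = (-0.2632, -0.2606, 0.3798)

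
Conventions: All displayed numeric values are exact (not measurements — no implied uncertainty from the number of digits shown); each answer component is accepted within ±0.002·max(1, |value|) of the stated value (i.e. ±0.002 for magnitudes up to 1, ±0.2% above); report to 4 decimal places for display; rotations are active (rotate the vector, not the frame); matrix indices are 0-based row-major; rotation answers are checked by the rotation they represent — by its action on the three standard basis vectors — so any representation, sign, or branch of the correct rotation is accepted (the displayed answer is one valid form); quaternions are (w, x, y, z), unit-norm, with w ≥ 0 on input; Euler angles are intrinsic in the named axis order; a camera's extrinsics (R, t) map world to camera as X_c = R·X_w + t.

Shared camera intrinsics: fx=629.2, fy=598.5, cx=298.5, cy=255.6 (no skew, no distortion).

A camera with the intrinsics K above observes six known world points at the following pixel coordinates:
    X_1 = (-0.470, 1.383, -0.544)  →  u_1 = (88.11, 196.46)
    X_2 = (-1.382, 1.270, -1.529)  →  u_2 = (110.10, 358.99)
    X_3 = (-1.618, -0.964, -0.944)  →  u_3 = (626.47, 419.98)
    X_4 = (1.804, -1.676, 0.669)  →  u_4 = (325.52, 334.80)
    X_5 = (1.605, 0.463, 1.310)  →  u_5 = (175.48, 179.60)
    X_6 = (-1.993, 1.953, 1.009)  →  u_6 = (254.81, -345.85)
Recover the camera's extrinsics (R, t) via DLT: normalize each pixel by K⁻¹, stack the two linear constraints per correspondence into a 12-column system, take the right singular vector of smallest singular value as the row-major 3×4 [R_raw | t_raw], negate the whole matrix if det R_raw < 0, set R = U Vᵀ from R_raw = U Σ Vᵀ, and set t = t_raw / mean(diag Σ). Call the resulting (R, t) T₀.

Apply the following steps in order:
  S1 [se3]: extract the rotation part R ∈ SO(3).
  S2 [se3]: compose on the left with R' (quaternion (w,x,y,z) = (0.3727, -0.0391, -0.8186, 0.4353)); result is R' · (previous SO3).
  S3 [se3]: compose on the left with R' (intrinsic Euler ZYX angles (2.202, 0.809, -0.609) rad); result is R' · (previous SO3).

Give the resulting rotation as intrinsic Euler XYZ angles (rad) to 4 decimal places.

source (pnp_recover): camera pose = R=[-0.6037 -0.7713 0.2014; 0.3174 -0.4643 -0.8269; 0.7313 -0.4353 0.5251], t=(-0.0600, 0.0600, 4.0800)
after S1 (rot_of_se3): [-0.6037 -0.7713 0.2014; 0.3174 -0.4643 -0.8269; 0.7313 -0.4353 0.5251]
after S2 (compose_so3): [-0.1196 0.9560 -0.2678; -0.5383 -0.2891 -0.7916; -0.8342 0.0494 0.5492]
after S3 (compose_so3): [0.9511 -0.3088 -0.0061; 0.2557 0.7762 0.5763; -0.1732 -0.5497 0.8172]

rotation (euler_xyz) = (-0.6142, -0.0061, 0.3139)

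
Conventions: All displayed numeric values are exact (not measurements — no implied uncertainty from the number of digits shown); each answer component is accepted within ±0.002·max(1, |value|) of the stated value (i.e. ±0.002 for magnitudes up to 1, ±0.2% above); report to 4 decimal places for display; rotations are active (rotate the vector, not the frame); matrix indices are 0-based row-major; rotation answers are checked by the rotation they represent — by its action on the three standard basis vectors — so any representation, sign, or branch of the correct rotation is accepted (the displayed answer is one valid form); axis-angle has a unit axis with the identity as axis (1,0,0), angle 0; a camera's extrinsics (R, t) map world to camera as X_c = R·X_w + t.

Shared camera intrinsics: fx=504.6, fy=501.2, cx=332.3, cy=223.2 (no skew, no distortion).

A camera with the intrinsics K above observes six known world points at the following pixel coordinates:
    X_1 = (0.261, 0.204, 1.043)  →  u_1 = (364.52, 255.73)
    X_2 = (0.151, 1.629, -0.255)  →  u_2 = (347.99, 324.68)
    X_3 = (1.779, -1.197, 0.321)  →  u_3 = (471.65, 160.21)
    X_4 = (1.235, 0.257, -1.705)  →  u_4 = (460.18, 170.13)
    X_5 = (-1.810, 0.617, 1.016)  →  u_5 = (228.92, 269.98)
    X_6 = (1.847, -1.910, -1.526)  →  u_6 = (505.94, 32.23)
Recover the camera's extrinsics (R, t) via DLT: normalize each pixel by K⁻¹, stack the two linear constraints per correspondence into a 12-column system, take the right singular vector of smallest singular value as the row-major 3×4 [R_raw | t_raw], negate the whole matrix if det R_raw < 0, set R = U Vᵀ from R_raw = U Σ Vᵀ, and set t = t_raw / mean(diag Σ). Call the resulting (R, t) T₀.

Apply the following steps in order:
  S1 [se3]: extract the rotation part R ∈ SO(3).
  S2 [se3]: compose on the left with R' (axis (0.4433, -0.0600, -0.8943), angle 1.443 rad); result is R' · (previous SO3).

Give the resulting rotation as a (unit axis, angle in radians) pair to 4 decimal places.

rotation (axis_angle) = ((0.2457, 0.1822, -0.9521), 1.2121)

source (pnp_recover): camera pose = R=[0.9940 -0.0976 0.0485; 0.0676 0.9010 0.4285; -0.0855 -0.4226 0.9023], t=(0.2099, -0.1399, 6.9992)
after S1 (rot_of_se3): [0.9940 -0.0976 0.0485; 0.0676 0.9010 0.4285; -0.0855 -0.4226 0.9023]
after S2 (compose_so3): [0.3902 0.9205 0.0188; -0.8624 0.3726 -0.3426; -0.3224 0.1175 0.9393]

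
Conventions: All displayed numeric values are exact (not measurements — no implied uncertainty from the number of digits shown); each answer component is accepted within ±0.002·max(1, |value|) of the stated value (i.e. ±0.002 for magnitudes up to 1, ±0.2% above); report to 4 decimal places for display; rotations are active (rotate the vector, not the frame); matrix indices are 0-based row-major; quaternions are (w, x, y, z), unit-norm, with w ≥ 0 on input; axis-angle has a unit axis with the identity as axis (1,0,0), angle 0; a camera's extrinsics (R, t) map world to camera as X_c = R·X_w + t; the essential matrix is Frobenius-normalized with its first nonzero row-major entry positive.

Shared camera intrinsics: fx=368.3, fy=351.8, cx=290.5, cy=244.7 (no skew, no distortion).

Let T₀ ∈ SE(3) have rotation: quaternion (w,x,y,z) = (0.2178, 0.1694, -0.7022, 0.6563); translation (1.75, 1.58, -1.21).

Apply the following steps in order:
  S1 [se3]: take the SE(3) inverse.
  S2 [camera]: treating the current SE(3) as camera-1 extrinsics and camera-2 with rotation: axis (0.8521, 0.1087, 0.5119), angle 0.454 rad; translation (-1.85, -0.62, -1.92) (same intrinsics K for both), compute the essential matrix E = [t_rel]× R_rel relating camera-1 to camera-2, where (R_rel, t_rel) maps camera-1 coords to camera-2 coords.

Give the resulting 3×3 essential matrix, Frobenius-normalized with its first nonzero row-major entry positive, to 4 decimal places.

matrix = [0.0024 0.1415 0.6784; -0.5227 -0.2412 0.1327; -0.3546 -0.1980 -0.0764]

after S1 (invert_se3): R=[-0.8477 0.0480 0.5283; -0.5238 0.0811 -0.8480; -0.0835 -0.9956 -0.0436], t=(2.0469, -0.2375, 1.6664)
after S2 (essential): [0.0024 0.1415 0.6784; -0.5227 -0.2412 0.1327; -0.3546 -0.1980 -0.0764]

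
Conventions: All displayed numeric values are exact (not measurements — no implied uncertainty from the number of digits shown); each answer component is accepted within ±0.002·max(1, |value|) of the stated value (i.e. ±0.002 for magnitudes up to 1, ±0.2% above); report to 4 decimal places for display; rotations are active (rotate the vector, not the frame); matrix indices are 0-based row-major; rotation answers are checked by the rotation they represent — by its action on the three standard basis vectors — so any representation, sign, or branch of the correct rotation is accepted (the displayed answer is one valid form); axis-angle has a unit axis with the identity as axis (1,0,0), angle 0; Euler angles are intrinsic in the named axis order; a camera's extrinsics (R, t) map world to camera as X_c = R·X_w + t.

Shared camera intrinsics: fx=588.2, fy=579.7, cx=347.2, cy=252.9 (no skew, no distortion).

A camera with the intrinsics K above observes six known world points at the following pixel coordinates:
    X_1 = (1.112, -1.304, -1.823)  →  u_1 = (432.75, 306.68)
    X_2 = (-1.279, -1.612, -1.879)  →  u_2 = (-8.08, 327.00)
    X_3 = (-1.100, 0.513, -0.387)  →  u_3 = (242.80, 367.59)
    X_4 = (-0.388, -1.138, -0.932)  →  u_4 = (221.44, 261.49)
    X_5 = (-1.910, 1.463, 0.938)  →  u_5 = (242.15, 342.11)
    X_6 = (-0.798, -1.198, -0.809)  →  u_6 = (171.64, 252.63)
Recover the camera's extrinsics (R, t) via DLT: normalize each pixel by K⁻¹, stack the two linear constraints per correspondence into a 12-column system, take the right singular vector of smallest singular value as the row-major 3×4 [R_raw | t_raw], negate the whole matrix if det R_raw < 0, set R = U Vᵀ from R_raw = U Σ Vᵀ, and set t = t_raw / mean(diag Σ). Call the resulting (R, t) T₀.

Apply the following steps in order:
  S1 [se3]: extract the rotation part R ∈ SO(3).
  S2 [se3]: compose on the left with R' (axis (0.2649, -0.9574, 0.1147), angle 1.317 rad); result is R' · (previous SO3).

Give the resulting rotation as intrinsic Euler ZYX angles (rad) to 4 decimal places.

rotation (euler_zyx) = (-0.2049, -0.9323, 1.2004)

source (pnp_recover): camera pose = R=[0.9492 0.2873 0.1282; -0.1495 0.7703 -0.6199; -0.2769 0.5693 0.7741], t=(-0.0402, 0.3000, 5.2601)
after S1 (rot_of_se3): [0.9492 0.2873 0.1282; -0.1495 0.7703 -0.6199; -0.2769 0.5693 0.7741]
after S2 (compose_so3): [0.5835 -0.6592 -0.4743; -0.1213 0.5067 -0.8535; 0.8030 0.5556 0.2157]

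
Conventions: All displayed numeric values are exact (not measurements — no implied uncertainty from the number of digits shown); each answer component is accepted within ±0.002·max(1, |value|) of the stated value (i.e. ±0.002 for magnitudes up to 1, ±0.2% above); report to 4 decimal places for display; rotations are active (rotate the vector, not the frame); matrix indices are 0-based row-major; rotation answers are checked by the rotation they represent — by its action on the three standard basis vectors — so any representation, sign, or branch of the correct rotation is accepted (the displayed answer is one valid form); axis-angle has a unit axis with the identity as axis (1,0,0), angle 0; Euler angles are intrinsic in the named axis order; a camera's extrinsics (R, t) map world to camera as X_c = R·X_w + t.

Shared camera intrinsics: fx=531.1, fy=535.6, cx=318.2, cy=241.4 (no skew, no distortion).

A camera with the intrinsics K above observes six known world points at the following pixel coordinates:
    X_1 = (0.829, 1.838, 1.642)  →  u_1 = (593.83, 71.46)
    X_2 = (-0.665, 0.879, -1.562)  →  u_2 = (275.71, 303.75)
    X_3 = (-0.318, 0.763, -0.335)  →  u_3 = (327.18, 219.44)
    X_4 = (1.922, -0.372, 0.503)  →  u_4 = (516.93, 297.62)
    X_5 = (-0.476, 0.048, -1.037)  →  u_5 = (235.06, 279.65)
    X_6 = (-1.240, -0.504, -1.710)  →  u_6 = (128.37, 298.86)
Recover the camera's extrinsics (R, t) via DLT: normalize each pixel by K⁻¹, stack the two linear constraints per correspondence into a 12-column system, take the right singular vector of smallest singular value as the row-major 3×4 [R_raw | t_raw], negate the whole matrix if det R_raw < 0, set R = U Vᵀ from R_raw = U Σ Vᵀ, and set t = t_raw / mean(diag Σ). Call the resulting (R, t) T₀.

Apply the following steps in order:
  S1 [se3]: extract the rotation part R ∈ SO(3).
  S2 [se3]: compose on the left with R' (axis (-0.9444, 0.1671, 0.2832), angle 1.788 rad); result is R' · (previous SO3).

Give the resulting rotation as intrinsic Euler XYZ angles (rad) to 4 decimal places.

source (pnp_recover): camera pose = R=[0.6177 0.7112 0.3358; 0.5112 -0.0387 -0.8586; -0.5976 0.7020 -0.3874], t=(-0.1499, -0.3000, 4.1174)
after S1 (rot_of_se3): [0.6177 0.7112 0.3358; 0.5112 -0.0387 -0.8586; -0.5976 0.7020 -0.3874]
after S2 (compose_so3): [0.3938 0.5221 0.7565; -0.6260 0.7550 -0.1952; -0.6731 -0.3967 0.6242]

rotation (euler_xyz) = (0.3031, 0.8579, -0.9246)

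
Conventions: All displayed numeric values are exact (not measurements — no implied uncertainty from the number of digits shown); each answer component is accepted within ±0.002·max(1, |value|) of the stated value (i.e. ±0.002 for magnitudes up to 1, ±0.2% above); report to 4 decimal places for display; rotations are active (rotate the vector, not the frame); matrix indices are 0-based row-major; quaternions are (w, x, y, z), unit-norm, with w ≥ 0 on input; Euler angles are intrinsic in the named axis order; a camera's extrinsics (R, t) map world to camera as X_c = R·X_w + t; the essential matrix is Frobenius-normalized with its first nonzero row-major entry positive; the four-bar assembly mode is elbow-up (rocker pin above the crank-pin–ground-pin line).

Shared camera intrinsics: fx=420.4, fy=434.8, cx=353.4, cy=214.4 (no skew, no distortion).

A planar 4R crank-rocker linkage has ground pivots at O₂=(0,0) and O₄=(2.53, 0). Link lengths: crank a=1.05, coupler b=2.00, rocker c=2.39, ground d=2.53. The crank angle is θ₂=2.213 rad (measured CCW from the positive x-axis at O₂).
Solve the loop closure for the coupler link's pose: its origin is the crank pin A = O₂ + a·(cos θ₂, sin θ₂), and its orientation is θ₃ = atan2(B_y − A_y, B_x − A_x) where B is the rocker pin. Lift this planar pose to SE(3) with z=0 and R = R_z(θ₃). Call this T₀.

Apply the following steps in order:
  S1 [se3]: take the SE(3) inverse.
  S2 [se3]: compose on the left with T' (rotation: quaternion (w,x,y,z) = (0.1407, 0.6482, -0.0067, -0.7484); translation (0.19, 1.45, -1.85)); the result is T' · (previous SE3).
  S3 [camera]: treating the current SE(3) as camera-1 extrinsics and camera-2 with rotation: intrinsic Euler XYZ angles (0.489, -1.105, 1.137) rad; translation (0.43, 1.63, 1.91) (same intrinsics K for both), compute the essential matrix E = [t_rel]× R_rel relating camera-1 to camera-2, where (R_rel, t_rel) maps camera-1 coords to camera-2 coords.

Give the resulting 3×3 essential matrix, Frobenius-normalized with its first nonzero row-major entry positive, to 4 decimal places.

matrix = [0.1724 -0.1084 0.4028; 0.5411 -0.1948 0.2011; 0.3669 -0.0399 -0.5376]

source (fourbar_fk): coupler pose = R=[0.8503 -0.5263 0.0000; 0.5263 0.8503 0.0000; 0.0000 0.0000 1.0000], t=(-0.6289, 0.8408, 0.0000)
after S1 (invert_se3): R=[0.8503 0.5263 0.0000; -0.5263 0.8503 0.0000; 0.0000 0.0000 1.0000], t=(0.0922, -1.0459, 0.0000)
after S2 (compose_se3): R=[-0.2084 0.1084 -0.9720; 0.3190 -0.9319 -0.1724; -0.9245 -0.3460 0.1597], t=(-0.0322, 2.4342, -2.1405)
after S3 (essential): [0.1724 -0.1084 0.4028; 0.5411 -0.1948 0.2011; 0.3669 -0.0399 -0.5376]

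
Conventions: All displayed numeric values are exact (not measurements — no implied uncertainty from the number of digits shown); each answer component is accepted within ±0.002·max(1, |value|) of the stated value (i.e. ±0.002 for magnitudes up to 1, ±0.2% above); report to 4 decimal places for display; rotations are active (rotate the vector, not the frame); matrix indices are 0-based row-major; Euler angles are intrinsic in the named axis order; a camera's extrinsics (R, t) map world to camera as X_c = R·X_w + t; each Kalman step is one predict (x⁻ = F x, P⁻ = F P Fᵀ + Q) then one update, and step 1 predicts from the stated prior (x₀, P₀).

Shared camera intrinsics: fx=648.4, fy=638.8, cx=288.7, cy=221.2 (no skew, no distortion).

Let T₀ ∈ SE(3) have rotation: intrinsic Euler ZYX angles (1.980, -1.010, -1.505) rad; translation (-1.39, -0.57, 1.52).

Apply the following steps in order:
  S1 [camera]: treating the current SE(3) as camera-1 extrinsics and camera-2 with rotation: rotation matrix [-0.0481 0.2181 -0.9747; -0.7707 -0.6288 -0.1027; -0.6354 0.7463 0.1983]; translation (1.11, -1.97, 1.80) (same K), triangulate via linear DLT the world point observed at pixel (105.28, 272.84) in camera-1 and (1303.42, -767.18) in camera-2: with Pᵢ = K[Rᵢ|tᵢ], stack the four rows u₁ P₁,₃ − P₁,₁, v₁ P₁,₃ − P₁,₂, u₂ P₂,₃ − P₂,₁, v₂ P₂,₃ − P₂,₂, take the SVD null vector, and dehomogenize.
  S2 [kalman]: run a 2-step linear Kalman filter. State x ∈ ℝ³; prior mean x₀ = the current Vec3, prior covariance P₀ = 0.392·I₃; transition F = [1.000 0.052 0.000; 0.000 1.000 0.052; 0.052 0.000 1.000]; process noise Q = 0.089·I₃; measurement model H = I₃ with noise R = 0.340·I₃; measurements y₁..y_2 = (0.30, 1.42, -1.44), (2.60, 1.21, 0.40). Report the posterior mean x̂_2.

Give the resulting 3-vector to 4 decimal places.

result = (1.4220, 1.0125, -0.4693)

after S1 (triangulate): (0.3523, 0.0561, -1.1103)
after S2 (kf_track): (1.4220, 1.0125, -0.4693)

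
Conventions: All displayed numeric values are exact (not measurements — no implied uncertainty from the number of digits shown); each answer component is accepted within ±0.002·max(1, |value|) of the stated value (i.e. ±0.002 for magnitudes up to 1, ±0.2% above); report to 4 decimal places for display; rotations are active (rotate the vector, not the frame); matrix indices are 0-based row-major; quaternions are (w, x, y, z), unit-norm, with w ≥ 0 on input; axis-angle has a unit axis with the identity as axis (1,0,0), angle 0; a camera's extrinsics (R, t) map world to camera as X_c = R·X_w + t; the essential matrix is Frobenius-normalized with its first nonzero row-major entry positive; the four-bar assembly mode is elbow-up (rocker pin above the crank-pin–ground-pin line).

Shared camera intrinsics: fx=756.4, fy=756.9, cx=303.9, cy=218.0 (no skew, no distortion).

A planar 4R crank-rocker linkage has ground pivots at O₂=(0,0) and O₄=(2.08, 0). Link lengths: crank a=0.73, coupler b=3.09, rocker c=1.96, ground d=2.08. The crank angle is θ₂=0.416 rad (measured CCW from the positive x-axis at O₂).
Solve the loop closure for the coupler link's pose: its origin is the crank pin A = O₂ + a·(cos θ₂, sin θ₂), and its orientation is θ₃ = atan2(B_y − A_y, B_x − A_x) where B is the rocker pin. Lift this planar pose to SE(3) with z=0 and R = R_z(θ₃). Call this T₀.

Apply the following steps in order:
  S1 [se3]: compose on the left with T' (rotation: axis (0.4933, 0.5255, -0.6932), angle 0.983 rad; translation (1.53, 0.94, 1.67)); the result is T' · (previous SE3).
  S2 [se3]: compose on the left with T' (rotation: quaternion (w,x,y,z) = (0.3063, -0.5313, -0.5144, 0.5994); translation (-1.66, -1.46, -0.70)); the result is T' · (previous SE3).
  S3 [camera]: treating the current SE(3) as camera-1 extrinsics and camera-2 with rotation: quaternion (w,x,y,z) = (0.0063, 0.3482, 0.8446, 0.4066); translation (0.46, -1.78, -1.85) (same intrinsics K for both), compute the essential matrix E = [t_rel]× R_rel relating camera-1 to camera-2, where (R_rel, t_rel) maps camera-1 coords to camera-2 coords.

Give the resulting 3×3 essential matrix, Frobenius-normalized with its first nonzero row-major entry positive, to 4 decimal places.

source (fourbar_fk): coupler pose = R=[0.9546 -0.2980 0.0000; 0.2980 0.9546 0.0000; 0.0000 0.0000 1.0000], t=(0.6677, 0.2950, 0.0000)
after S1 (compose_se3): R=[0.8391 0.4633 0.2850; -0.2385 0.7842 -0.5728; -0.4889 0.4127 0.7686], t=(2.1769, 0.8318, 1.3495)
after S2 (compose_se3): R=[0.2147 -0.3670 -0.9051; 0.9767 0.0812 0.1988; 0.0005 -0.9267 0.3759], t=(-3.3350, -0.0992, -2.3108)
after S3 (essential): [0.4229 -0.1389 -0.4269; -0.3467 -0.2674 0.1715; 0.1156 0.5942 0.1793]

matrix = [0.4229 -0.1389 -0.4269; -0.3467 -0.2674 0.1715; 0.1156 0.5942 0.1793]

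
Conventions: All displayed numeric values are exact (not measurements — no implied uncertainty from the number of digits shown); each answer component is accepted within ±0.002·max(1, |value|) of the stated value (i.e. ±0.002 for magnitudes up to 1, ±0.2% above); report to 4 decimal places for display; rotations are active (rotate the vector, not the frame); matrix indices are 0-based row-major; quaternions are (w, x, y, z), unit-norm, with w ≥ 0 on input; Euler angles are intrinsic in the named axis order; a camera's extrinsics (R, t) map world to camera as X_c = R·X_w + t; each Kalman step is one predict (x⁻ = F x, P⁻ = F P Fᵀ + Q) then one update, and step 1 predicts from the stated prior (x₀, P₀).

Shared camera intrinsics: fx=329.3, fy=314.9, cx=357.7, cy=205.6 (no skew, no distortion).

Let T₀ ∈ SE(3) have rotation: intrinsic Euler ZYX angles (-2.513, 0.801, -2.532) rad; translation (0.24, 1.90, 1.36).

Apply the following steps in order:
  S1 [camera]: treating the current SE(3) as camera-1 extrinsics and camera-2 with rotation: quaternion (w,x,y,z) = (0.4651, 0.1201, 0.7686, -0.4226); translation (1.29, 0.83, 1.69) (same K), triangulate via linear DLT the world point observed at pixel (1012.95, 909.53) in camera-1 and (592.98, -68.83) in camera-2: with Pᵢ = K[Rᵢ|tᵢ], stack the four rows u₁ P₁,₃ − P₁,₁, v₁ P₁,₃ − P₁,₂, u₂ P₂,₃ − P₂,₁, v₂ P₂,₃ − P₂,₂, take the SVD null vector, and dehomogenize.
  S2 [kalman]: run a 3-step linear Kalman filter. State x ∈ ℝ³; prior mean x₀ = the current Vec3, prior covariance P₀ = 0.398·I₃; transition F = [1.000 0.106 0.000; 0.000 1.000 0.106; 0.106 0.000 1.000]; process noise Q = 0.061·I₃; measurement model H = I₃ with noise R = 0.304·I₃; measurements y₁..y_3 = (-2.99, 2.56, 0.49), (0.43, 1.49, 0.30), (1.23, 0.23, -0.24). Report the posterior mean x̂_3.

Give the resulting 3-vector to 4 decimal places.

after S1 (triangulate): (1.3902, -0.9010, 0.9455)
after S2 (kf_track): (0.2673, 0.9673, 0.1912)

result = (0.2673, 0.9673, 0.1912)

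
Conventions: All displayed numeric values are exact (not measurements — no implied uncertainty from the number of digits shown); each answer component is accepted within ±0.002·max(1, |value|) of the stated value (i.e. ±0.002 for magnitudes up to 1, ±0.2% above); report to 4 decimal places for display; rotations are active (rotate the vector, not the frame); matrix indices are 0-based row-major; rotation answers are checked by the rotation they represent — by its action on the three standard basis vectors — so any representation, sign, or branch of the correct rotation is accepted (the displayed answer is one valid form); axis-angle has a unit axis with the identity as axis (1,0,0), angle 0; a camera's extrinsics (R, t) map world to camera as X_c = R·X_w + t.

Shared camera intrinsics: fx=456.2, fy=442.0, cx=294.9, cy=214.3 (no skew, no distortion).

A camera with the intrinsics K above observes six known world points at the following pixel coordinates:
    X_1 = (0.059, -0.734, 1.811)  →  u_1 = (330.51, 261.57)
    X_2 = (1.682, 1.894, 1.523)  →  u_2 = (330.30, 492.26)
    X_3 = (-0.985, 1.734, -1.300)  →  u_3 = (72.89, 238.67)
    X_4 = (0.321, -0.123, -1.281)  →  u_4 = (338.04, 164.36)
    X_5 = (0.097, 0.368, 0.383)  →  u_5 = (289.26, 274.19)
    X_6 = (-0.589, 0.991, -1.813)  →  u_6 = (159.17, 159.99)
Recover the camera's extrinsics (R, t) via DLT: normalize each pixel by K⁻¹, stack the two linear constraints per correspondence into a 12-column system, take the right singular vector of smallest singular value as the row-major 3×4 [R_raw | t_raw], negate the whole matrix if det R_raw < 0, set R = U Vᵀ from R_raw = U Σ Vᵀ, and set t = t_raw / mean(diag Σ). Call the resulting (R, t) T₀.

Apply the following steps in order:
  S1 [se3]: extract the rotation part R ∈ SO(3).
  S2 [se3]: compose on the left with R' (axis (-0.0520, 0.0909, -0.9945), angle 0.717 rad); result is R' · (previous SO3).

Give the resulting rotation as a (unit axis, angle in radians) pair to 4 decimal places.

source (pnp_recover): camera pose = R=[0.8236 -0.5670 0.0100; 0.4642 0.6842 0.5625; -0.3258 -0.4586 0.8268], t=(0.0600, 0.2000, 5.1399)
after S1 (rot_of_se3): [0.8236 -0.5670 0.0100; 0.4642 0.6842 0.5625; -0.3258 -0.4586 0.8268]
after S2 (compose_so3): [0.9006 -0.0147 0.4344; -0.1922 0.8829 0.4284; -0.3898 -0.4693 0.7923]

rotation (axis_angle) = ((-0.7289, 0.6693, -0.1441), 0.6634)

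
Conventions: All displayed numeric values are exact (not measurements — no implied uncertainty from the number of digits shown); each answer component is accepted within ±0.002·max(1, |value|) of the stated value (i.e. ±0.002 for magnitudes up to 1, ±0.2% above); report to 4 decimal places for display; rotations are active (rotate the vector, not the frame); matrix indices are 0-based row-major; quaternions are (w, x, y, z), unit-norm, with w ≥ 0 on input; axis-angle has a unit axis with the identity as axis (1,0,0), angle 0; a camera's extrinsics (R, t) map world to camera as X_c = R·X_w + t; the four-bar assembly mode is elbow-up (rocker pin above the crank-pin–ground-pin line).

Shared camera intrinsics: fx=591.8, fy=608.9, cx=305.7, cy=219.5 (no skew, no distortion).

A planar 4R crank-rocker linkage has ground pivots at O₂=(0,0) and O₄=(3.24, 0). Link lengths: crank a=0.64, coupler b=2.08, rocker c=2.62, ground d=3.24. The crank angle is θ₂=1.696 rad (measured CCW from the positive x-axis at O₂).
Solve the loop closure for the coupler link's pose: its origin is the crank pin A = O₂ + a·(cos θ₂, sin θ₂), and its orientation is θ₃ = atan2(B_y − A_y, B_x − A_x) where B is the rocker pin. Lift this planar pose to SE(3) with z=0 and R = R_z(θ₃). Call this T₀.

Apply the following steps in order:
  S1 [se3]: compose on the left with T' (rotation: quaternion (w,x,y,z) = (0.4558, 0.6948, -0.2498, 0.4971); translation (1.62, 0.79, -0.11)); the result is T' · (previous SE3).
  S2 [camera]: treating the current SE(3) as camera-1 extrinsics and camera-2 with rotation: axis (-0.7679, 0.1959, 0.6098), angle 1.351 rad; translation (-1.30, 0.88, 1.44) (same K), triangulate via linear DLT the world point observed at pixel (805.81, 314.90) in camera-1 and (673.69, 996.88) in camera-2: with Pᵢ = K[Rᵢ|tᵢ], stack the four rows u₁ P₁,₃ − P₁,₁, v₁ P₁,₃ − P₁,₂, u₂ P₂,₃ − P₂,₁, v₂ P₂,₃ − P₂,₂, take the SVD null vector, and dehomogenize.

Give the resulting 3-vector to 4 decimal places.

result = (1.9085, -1.2606, 0.2983)

source (fourbar_fk): coupler pose = R=[0.7664 -0.6424 0.0000; 0.6424 0.7664 0.0000; 0.0000 0.0000 1.0000], t=(-0.0799, 0.6350, 0.0000)
after S1 (compose_se3): R=[-0.2221 -0.8580 0.4630; -0.2141 -0.4204 -0.8817; 0.9512 -0.2950 -0.0903], t=(1.0814, 0.4896, 0.0611)
after S2 (triangulate): (1.9085, -1.2606, 0.2983)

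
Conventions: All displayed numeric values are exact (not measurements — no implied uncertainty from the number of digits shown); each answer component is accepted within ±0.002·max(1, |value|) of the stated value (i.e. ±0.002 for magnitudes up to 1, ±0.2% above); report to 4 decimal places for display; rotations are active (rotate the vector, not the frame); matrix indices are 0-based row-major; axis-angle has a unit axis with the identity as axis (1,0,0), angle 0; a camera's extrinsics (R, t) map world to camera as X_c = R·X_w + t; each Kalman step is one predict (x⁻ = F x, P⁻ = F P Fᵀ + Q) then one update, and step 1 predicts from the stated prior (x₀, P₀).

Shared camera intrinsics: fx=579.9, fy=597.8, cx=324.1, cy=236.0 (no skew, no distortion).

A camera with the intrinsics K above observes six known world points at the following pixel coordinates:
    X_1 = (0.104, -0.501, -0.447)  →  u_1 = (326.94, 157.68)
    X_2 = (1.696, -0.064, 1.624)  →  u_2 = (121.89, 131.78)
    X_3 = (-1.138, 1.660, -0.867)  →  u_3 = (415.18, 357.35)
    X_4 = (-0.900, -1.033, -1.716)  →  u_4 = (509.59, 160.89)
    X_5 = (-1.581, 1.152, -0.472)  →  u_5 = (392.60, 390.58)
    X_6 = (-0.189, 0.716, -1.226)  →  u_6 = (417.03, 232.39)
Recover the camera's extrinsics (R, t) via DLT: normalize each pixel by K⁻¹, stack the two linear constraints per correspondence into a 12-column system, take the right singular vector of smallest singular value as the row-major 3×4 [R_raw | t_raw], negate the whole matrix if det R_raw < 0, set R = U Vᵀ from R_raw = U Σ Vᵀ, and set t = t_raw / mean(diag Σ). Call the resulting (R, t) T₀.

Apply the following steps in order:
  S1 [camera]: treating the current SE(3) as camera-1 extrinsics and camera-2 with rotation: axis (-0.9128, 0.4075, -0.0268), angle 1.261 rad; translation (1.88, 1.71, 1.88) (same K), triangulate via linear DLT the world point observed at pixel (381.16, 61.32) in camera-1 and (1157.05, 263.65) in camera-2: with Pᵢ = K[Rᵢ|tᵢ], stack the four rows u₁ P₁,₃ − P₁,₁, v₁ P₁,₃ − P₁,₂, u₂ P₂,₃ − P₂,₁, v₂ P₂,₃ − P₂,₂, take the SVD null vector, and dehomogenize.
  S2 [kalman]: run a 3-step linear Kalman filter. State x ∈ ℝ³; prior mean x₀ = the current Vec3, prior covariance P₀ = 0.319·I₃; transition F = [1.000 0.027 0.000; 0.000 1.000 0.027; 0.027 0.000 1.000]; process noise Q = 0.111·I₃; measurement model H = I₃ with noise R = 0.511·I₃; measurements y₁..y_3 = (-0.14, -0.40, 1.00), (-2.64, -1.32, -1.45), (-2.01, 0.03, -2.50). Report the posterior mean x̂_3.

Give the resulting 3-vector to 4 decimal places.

result = (-1.2820, -0.5618, -1.4239)

source (pnp_recover): camera pose = R=[-0.2508 0.1318 -0.9590; -0.7919 0.5419 0.2816; 0.5568 0.8300 -0.0316], t=(-0.3101, -0.2302, 5.7603)
after S1 (triangulate): (0.9943, -0.6148, -1.2674)
after S2 (kf_track): (-1.2820, -0.5618, -1.4239)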